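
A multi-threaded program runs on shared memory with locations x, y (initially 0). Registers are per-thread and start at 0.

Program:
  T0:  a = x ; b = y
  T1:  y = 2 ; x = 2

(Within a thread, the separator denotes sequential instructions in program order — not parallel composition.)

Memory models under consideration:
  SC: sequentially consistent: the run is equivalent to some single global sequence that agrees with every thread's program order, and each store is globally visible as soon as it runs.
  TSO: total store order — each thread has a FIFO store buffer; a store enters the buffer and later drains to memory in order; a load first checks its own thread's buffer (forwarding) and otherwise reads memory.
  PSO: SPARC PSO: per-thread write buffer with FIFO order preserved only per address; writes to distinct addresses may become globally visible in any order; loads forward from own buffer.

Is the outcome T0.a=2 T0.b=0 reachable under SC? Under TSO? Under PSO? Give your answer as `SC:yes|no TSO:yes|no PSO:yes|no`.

outcome vector order: (T0.a,T0.b)
[SC] allowed = {<0 0>; <0 2>; <2 2>}
[TSO] allowed = {<0 0>; <0 2>; <2 2>}
[PSO] allowed = {<0 0>; <0 2>; <2 0>; <2 2>}
target <2 0> ∈ {PSO}

SC:no TSO:no PSO:yes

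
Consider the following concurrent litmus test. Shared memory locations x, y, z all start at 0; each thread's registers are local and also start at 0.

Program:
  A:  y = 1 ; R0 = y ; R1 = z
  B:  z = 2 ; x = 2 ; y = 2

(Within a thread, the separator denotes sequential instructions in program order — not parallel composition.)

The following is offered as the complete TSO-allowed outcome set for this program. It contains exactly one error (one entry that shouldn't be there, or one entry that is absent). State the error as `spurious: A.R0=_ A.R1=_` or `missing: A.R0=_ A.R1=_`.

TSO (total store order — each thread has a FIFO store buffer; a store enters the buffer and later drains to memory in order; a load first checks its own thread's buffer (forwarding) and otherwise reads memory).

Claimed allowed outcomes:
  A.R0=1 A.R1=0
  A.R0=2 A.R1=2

missing: A.R0=1 A.R1=2

outcome vector order: (A.R0,A.R1)
TSO (3): <1 0>; <1 2>; <2 2>
TSO∖claimed = {<1 2>}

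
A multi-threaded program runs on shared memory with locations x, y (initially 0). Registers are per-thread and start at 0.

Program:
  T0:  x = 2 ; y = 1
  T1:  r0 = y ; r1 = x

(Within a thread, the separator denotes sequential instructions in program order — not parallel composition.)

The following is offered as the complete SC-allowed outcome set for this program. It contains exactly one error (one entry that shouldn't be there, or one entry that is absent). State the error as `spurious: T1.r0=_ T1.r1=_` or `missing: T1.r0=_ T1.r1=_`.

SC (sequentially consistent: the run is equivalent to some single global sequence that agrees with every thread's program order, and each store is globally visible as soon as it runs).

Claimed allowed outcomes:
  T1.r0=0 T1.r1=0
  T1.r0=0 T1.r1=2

outcome vector order: (T1.r0,T1.r1)
SC: 3 outcomes — {00, 02, 12}
SC∖claimed = {12}

missing: T1.r0=1 T1.r1=2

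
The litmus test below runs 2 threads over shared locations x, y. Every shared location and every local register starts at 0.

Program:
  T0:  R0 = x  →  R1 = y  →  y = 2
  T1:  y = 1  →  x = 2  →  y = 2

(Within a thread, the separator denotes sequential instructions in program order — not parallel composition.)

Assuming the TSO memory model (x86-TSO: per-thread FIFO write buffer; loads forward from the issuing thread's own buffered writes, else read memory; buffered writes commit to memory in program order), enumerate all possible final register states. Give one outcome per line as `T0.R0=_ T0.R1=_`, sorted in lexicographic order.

T0.R0=0 T0.R1=0
T0.R0=0 T0.R1=1
T0.R0=0 T0.R1=2
T0.R0=2 T0.R1=1
T0.R0=2 T0.R1=2

outcome vector order: (T0.R0,T0.R1)
|TSO outcomes| = 5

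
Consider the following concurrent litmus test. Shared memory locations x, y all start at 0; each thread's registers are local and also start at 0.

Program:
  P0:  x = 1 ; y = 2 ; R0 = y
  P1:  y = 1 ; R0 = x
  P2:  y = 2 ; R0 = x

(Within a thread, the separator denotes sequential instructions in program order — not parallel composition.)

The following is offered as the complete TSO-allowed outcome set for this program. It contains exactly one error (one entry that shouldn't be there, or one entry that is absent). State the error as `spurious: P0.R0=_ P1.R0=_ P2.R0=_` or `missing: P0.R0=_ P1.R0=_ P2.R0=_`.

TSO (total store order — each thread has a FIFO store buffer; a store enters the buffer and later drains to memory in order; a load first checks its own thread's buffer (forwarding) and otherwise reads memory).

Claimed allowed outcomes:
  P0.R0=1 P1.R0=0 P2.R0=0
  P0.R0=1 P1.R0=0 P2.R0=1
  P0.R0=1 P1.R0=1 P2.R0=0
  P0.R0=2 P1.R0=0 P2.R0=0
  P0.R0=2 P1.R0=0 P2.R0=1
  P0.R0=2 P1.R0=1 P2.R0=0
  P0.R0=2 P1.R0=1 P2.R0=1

missing: P0.R0=1 P1.R0=1 P2.R0=1

outcome vector order: (P0.R0,P1.R0,P2.R0)
under TSO → (1,0,0) (1,0,1) (1,1,0) (1,1,1) (2,0,0) (2,0,1) (2,1,0) (2,1,1)
TSO∖claimed = {(1,1,1)}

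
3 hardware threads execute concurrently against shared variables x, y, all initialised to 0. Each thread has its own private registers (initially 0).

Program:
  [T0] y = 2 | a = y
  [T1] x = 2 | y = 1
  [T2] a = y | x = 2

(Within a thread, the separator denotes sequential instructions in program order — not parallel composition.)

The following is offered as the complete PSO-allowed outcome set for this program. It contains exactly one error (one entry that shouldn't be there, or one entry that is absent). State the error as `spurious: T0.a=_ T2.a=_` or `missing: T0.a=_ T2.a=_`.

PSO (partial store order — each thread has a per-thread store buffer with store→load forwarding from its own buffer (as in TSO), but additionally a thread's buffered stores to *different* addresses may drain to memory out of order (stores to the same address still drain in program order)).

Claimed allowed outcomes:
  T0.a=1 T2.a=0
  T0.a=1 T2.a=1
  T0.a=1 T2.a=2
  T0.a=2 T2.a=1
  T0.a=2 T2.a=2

missing: T0.a=2 T2.a=0

outcome vector order: (T0.a,T2.a)
under PSO → (1,0) (1,1) (1,2) (2,0) (2,1) (2,2)
PSO∖claimed = {(2,0)}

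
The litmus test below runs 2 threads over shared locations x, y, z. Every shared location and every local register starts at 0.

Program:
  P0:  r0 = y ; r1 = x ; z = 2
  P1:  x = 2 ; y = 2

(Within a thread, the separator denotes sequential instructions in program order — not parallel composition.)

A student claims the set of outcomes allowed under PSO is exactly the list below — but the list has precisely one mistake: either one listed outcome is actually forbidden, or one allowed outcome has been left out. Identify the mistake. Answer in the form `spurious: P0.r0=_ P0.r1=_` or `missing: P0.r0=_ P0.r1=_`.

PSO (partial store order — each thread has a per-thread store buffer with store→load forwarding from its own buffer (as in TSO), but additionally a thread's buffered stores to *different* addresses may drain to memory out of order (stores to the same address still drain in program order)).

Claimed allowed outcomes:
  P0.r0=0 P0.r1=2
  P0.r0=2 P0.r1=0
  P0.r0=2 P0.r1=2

outcome vector order: (P0.r0,P0.r1)
under PSO → 00; 02; 20; 22
PSO∖claimed = {00}

missing: P0.r0=0 P0.r1=0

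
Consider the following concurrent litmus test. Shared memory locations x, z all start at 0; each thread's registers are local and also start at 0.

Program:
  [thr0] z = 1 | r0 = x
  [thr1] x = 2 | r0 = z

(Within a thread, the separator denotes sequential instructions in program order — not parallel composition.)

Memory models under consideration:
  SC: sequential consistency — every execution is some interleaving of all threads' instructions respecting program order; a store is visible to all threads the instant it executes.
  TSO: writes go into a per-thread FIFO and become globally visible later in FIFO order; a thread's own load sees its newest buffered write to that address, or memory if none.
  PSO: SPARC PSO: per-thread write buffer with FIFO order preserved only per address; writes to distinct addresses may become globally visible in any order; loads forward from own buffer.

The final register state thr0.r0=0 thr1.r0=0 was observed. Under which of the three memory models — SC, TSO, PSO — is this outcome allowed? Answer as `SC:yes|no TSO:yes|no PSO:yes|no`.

SC:no TSO:yes PSO:yes

outcome vector order: (thr0.r0,thr1.r0)
under SC → 01, 20, 21
under TSO → 00, 01, 20, 21
under PSO → 00, 01, 20, 21
target 00 ∈ {TSO,PSO}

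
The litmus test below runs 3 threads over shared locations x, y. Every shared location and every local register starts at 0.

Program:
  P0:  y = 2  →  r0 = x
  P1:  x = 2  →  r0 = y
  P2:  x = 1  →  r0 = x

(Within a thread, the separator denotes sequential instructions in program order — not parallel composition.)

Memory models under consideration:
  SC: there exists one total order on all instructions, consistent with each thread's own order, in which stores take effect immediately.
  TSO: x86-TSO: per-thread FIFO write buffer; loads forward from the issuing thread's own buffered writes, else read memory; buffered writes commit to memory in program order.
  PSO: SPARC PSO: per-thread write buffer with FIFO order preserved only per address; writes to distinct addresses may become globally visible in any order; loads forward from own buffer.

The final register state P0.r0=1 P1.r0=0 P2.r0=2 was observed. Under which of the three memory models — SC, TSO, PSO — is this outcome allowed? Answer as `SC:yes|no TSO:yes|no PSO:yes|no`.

outcome vector order: (P0.r0,P1.r0,P2.r0)
SC: 9 outcomes — {0/2/1; 0/2/2; 1/0/1; 1/2/1; 1/2/2; 2/0/1; 2/0/2; 2/2/1; 2/2/2}
TSO: 12 outcomes — {0/0/1; 0/0/2; 0/2/1; 0/2/2; 1/0/1; 1/0/2; 1/2/1; 1/2/2; 2/0/1; 2/0/2; 2/2/1; 2/2/2}
PSO: 12 outcomes — {0/0/1; 0/0/2; 0/2/1; 0/2/2; 1/0/1; 1/0/2; 1/2/1; 1/2/2; 2/0/1; 2/0/2; 2/2/1; 2/2/2}
target 1/0/2 ∈ {TSO,PSO}

SC:no TSO:yes PSO:yes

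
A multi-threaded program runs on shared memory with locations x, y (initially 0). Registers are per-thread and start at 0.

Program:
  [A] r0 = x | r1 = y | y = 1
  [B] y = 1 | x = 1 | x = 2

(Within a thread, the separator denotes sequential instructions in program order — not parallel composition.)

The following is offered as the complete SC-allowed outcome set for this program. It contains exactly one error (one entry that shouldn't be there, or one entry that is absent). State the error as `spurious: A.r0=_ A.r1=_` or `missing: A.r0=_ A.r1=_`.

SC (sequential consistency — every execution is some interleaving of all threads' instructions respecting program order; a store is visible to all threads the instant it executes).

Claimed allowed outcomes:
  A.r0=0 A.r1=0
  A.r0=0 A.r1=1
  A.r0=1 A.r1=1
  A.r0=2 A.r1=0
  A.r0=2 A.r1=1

spurious: A.r0=2 A.r1=0

outcome vector order: (A.r0,A.r1)
under SC → (0,0), (0,1), (1,1), (2,1)
claimed∖SC = {(2,0)}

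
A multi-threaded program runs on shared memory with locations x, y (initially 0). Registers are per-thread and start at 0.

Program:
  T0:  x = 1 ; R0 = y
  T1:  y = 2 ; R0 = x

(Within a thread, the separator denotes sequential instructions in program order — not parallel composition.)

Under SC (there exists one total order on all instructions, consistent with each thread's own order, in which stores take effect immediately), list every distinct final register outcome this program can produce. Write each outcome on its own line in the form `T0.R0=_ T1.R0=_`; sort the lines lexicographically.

T0.R0=0 T1.R0=1
T0.R0=2 T1.R0=0
T0.R0=2 T1.R0=1

outcome vector order: (T0.R0,T1.R0)
|SC outcomes| = 3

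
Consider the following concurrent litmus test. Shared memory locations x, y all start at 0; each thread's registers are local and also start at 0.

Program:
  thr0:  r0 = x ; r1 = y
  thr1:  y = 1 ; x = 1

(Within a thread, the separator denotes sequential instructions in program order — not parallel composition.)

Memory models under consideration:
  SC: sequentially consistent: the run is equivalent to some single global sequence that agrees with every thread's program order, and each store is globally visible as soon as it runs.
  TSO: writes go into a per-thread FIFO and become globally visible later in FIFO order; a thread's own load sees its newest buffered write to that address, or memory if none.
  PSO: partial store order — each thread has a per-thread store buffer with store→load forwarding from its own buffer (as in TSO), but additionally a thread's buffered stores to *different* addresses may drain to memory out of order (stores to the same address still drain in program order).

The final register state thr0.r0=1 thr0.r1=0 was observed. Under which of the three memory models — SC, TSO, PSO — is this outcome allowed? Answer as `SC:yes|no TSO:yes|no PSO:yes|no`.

SC:no TSO:no PSO:yes

outcome vector order: (thr0.r0,thr0.r1)
SC: 3 outcomes — {(0,0) (0,1) (1,1)}
TSO: 3 outcomes — {(0,0) (0,1) (1,1)}
PSO: 4 outcomes — {(0,0) (0,1) (1,0) (1,1)}
target (1,0) ∈ {PSO}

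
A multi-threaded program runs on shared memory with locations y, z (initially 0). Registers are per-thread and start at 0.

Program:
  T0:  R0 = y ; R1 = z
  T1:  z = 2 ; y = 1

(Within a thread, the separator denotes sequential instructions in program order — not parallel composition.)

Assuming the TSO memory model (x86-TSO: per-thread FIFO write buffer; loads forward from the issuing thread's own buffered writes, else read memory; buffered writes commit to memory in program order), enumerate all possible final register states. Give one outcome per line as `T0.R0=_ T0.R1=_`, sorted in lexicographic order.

T0.R0=0 T0.R1=0
T0.R0=0 T0.R1=2
T0.R0=1 T0.R1=2

outcome vector order: (T0.R0,T0.R1)
|TSO outcomes| = 3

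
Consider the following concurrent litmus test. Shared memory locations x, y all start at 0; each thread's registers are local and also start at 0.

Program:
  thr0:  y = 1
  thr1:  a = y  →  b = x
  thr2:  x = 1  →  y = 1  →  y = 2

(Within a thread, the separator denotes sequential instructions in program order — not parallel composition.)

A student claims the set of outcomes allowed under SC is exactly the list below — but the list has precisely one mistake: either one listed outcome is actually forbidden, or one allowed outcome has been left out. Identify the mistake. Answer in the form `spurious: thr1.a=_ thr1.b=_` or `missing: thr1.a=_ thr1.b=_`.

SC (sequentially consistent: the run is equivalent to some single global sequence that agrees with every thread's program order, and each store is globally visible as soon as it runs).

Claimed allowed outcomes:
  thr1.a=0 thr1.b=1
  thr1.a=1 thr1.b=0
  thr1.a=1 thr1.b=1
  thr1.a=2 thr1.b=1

missing: thr1.a=0 thr1.b=0

outcome vector order: (thr1.a,thr1.b)
SC (5): (0,0); (0,1); (1,0); (1,1); (2,1)
SC∖claimed = {(0,0)}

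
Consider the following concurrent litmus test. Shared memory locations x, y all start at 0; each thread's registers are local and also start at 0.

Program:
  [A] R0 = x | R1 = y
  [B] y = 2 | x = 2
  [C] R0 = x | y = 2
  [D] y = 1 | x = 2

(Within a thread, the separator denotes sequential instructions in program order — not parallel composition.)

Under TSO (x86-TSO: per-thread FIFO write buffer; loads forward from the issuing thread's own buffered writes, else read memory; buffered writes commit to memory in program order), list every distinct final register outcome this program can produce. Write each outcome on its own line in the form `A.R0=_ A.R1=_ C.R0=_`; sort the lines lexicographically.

A.R0=0 A.R1=0 C.R0=0
A.R0=0 A.R1=0 C.R0=2
A.R0=0 A.R1=1 C.R0=0
A.R0=0 A.R1=1 C.R0=2
A.R0=0 A.R1=2 C.R0=0
A.R0=0 A.R1=2 C.R0=2
A.R0=2 A.R1=1 C.R0=0
A.R0=2 A.R1=1 C.R0=2
A.R0=2 A.R1=2 C.R0=0
A.R0=2 A.R1=2 C.R0=2

outcome vector order: (A.R0,A.R1,C.R0)
|TSO outcomes| = 10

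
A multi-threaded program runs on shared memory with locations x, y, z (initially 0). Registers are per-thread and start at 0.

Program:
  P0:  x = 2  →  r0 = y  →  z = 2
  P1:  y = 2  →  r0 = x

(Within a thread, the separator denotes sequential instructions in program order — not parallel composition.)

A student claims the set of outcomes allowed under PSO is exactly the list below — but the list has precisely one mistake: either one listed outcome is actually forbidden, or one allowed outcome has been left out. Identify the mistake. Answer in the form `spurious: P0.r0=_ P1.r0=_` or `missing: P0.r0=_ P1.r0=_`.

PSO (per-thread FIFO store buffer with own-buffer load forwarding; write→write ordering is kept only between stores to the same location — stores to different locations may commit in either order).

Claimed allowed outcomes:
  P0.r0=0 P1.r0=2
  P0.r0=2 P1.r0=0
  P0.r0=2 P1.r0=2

missing: P0.r0=0 P1.r0=0

outcome vector order: (P0.r0,P1.r0)
PSO: 4 outcomes — {0/0; 0/2; 2/0; 2/2}
PSO∖claimed = {0/0}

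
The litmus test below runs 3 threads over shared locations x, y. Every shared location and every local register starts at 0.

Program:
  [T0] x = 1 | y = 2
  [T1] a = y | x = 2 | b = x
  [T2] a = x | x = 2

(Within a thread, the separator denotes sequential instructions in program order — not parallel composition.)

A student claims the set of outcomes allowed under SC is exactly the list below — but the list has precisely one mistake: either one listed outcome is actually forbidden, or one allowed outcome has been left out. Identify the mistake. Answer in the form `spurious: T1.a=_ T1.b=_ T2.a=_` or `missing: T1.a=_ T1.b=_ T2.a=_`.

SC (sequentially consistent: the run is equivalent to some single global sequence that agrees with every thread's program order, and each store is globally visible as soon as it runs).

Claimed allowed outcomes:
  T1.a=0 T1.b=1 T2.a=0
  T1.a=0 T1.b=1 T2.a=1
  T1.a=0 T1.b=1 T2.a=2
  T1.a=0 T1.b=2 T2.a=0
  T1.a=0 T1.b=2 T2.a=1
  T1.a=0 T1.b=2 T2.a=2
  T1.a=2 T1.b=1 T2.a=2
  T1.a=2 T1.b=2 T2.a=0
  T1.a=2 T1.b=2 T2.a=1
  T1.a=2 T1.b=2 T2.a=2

spurious: T1.a=2 T1.b=1 T2.a=2

outcome vector order: (T1.a,T1.b,T2.a)
[SC] allowed = {0/1/0 0/1/1 0/1/2 0/2/0 0/2/1 0/2/2 2/2/0 2/2/1 2/2/2}
claimed∖SC = {2/1/2}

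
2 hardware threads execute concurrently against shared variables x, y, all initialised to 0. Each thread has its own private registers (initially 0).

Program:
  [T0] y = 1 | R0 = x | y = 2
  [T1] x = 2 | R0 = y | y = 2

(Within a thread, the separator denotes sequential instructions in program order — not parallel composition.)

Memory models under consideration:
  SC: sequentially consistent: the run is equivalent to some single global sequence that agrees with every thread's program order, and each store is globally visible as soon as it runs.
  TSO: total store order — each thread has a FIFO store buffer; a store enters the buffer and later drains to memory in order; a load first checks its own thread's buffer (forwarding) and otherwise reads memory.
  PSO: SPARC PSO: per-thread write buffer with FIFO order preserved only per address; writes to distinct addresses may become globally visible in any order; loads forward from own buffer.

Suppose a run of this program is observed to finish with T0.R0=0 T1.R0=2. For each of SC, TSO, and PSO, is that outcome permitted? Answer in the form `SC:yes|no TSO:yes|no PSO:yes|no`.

SC:yes TSO:yes PSO:yes

outcome vector order: (T0.R0,T1.R0)
SC (5): (0,1) (0,2) (2,0) (2,1) (2,2)
TSO (6): (0,0) (0,1) (0,2) (2,0) (2,1) (2,2)
PSO (6): (0,0) (0,1) (0,2) (2,0) (2,1) (2,2)
target (0,2) ∈ {SC,TSO,PSO}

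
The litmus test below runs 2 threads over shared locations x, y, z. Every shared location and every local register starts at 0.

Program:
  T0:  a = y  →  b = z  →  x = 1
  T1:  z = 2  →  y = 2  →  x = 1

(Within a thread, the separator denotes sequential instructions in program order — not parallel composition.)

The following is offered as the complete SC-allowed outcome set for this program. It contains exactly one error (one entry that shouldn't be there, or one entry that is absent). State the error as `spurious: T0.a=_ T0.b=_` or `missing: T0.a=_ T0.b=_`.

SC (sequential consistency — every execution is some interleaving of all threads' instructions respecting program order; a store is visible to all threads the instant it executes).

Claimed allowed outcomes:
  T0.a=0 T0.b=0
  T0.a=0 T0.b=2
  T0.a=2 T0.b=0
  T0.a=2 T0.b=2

outcome vector order: (T0.a,T0.b)
SC (3): (0,0) (0,2) (2,2)
claimed∖SC = {(2,0)}

spurious: T0.a=2 T0.b=0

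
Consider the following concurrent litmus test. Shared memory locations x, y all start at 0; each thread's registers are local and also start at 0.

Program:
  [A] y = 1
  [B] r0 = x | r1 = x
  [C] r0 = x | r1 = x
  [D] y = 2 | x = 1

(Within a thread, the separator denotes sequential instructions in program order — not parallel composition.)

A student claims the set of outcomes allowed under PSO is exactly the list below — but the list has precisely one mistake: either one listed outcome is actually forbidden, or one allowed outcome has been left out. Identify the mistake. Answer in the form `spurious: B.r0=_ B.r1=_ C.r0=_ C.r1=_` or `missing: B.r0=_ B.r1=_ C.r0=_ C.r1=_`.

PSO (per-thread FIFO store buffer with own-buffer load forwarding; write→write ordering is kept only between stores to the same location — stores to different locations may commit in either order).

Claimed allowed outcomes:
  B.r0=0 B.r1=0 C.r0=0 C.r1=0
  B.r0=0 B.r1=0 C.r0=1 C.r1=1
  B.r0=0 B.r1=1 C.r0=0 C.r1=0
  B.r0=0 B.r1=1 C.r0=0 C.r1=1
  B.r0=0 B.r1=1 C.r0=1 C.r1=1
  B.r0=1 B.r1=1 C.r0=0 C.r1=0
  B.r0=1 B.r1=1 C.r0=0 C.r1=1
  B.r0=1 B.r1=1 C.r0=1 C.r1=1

outcome vector order: (B.r0,B.r1,C.r0,C.r1)
PSO: 9 outcomes — {<0 0 0 0> <0 0 0 1> <0 0 1 1> <0 1 0 0> <0 1 0 1> <0 1 1 1> <1 1 0 0> <1 1 0 1> <1 1 1 1>}
PSO∖claimed = {<0 0 0 1>}

missing: B.r0=0 B.r1=0 C.r0=0 C.r1=1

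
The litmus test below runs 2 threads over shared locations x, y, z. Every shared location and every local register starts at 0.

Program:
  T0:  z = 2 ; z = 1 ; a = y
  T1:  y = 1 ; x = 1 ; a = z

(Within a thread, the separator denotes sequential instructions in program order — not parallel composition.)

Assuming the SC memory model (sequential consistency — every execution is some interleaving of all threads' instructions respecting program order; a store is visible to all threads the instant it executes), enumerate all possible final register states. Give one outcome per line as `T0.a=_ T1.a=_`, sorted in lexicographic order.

outcome vector order: (T0.a,T1.a)
|SC outcomes| = 4

T0.a=0 T1.a=1
T0.a=1 T1.a=0
T0.a=1 T1.a=1
T0.a=1 T1.a=2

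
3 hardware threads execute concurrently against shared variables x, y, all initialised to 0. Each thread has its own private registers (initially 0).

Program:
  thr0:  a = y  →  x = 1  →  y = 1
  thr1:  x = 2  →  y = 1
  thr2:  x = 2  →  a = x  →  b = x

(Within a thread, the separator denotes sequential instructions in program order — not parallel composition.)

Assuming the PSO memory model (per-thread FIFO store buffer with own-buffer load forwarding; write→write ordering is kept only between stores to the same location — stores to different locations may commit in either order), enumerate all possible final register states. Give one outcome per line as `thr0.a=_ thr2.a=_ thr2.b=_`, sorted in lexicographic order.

outcome vector order: (thr0.a,thr2.a,thr2.b)
|PSO outcomes| = 8

thr0.a=0 thr2.a=1 thr2.b=1
thr0.a=0 thr2.a=1 thr2.b=2
thr0.a=0 thr2.a=2 thr2.b=1
thr0.a=0 thr2.a=2 thr2.b=2
thr0.a=1 thr2.a=1 thr2.b=1
thr0.a=1 thr2.a=1 thr2.b=2
thr0.a=1 thr2.a=2 thr2.b=1
thr0.a=1 thr2.a=2 thr2.b=2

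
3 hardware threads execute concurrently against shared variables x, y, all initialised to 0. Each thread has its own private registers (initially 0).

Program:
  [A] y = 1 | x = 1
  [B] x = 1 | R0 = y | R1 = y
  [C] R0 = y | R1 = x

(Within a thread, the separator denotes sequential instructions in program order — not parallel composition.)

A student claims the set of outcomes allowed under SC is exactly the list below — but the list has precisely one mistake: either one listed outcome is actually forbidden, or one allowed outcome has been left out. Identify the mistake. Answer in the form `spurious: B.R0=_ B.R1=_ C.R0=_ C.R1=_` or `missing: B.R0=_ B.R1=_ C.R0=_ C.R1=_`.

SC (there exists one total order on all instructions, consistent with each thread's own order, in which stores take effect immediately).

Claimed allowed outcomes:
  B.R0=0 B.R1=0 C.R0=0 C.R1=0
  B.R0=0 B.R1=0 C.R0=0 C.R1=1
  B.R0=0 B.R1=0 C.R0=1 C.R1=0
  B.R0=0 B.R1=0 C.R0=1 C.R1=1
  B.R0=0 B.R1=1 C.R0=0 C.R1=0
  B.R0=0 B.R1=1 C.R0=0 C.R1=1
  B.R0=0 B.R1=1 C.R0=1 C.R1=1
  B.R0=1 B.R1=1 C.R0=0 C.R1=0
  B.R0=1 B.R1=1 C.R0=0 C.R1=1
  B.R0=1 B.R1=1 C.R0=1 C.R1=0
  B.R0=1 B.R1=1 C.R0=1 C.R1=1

spurious: B.R0=0 B.R1=0 C.R0=1 C.R1=0

outcome vector order: (B.R0,B.R1,C.R0,C.R1)
under SC → 0000; 0001; 0011; 0100; 0101; 0111; 1100; 1101; 1110; 1111
claimed∖SC = {0010}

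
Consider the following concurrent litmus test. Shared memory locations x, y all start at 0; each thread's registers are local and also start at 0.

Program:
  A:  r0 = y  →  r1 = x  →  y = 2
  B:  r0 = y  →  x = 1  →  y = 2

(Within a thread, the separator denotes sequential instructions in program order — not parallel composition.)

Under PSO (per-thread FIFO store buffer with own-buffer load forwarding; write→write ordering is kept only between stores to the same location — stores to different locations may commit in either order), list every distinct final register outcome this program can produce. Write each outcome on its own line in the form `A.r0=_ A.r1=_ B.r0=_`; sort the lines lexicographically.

A.r0=0 A.r1=0 B.r0=0
A.r0=0 A.r1=0 B.r0=2
A.r0=0 A.r1=1 B.r0=0
A.r0=2 A.r1=0 B.r0=0
A.r0=2 A.r1=1 B.r0=0

outcome vector order: (A.r0,A.r1,B.r0)
|PSO outcomes| = 5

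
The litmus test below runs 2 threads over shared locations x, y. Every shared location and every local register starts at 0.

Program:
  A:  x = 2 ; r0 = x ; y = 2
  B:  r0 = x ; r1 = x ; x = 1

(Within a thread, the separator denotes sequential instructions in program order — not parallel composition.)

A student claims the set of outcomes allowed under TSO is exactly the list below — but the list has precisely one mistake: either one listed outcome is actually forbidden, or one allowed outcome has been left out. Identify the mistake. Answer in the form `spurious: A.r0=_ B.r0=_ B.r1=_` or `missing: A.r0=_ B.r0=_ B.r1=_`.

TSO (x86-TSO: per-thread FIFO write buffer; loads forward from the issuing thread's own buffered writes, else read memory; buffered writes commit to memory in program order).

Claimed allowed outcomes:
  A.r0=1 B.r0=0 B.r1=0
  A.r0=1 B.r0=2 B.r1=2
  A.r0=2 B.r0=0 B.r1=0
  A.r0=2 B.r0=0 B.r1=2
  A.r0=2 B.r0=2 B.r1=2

outcome vector order: (A.r0,B.r0,B.r1)
[TSO] allowed = {(1,0,0) (1,0,2) (1,2,2) (2,0,0) (2,0,2) (2,2,2)}
TSO∖claimed = {(1,0,2)}

missing: A.r0=1 B.r0=0 B.r1=2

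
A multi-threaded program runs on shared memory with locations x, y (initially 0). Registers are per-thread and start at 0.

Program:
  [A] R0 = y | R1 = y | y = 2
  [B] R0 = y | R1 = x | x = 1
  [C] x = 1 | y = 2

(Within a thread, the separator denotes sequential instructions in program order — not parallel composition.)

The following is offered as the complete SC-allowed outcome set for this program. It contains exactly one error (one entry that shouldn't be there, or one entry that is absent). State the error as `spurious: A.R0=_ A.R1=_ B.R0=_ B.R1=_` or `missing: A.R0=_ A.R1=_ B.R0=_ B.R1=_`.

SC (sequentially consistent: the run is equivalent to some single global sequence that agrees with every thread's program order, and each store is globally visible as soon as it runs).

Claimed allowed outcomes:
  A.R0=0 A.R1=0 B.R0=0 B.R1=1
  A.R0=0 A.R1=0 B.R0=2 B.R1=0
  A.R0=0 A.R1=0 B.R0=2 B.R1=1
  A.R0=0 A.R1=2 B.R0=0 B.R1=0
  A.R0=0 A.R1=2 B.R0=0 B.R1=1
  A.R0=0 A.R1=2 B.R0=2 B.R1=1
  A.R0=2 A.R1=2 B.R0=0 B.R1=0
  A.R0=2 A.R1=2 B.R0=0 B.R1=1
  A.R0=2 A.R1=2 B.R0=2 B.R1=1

missing: A.R0=0 A.R1=0 B.R0=0 B.R1=0

outcome vector order: (A.R0,A.R1,B.R0,B.R1)
under SC → (0,0,0,0) (0,0,0,1) (0,0,2,0) (0,0,2,1) (0,2,0,0) (0,2,0,1) (0,2,2,1) (2,2,0,0) (2,2,0,1) (2,2,2,1)
SC∖claimed = {(0,0,0,0)}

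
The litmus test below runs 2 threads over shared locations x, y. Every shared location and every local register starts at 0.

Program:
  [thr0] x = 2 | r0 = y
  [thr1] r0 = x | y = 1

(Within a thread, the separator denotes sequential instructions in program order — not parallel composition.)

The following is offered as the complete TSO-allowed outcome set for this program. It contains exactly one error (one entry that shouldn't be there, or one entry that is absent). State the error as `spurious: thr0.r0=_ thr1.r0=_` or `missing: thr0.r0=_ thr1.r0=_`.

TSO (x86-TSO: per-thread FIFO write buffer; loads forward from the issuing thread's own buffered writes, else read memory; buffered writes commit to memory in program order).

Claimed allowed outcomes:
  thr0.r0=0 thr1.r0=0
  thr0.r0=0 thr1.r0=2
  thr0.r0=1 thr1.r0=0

outcome vector order: (thr0.r0,thr1.r0)
under TSO → (0,0) (0,2) (1,0) (1,2)
TSO∖claimed = {(1,2)}

missing: thr0.r0=1 thr1.r0=2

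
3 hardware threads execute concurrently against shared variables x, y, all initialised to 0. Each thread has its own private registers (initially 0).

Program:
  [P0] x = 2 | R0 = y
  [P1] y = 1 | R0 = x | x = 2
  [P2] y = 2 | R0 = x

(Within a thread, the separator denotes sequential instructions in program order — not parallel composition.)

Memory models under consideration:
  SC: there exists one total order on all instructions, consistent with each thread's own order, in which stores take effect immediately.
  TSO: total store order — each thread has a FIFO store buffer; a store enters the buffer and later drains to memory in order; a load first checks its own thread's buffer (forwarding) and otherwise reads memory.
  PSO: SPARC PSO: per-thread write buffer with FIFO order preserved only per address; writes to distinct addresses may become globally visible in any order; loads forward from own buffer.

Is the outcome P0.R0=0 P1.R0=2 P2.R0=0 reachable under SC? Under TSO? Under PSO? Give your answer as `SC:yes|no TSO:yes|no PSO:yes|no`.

outcome vector order: (P0.R0,P1.R0,P2.R0)
SC: 9 outcomes — {0/2/2 1/0/0 1/0/2 1/2/0 1/2/2 2/0/0 2/0/2 2/2/0 2/2/2}
TSO: 12 outcomes — {0/0/0 0/0/2 0/2/0 0/2/2 1/0/0 1/0/2 1/2/0 1/2/2 2/0/0 2/0/2 2/2/0 2/2/2}
PSO: 12 outcomes — {0/0/0 0/0/2 0/2/0 0/2/2 1/0/0 1/0/2 1/2/0 1/2/2 2/0/0 2/0/2 2/2/0 2/2/2}
target 0/2/0 ∈ {TSO,PSO}

SC:no TSO:yes PSO:yes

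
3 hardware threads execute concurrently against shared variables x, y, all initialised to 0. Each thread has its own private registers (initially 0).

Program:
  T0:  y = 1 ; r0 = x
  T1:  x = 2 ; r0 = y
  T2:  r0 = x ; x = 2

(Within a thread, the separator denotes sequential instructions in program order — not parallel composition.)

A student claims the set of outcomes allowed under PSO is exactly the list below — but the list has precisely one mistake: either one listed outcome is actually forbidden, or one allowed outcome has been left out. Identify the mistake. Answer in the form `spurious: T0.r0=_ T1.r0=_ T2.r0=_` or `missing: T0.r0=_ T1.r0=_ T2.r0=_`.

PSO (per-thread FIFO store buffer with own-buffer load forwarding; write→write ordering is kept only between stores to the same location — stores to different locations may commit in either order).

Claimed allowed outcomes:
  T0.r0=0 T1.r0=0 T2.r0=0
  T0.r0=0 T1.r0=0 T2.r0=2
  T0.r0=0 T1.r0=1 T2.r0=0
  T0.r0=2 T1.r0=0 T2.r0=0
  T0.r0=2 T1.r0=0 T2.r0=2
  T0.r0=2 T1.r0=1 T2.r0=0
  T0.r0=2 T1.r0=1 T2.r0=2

outcome vector order: (T0.r0,T1.r0,T2.r0)
PSO (8): 0/0/0 0/0/2 0/1/0 0/1/2 2/0/0 2/0/2 2/1/0 2/1/2
PSO∖claimed = {0/1/2}

missing: T0.r0=0 T1.r0=1 T2.r0=2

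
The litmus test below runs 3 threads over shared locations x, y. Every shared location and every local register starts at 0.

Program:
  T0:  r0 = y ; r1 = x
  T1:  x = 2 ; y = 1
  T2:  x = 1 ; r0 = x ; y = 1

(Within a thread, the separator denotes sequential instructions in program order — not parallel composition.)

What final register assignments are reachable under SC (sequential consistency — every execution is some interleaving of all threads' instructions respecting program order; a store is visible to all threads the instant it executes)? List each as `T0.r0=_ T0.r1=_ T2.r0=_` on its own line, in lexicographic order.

outcome vector order: (T0.r0,T0.r1,T2.r0)
|SC outcomes| = 9

T0.r0=0 T0.r1=0 T2.r0=1
T0.r0=0 T0.r1=0 T2.r0=2
T0.r0=0 T0.r1=1 T2.r0=1
T0.r0=0 T0.r1=1 T2.r0=2
T0.r0=0 T0.r1=2 T2.r0=1
T0.r0=0 T0.r1=2 T2.r0=2
T0.r0=1 T0.r1=1 T2.r0=1
T0.r0=1 T0.r1=2 T2.r0=1
T0.r0=1 T0.r1=2 T2.r0=2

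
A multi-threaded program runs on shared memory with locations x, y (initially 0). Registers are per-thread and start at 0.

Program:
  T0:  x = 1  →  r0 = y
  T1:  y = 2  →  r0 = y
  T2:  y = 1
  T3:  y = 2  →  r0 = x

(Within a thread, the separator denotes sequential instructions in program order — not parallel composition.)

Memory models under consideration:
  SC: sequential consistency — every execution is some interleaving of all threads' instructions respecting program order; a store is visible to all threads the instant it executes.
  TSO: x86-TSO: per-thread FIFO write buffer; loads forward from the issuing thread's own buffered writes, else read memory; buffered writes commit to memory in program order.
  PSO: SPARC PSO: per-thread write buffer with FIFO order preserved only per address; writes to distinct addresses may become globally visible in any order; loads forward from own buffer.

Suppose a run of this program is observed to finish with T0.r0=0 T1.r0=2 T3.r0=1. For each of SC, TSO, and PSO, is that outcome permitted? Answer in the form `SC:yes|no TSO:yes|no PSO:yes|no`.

outcome vector order: (T0.r0,T1.r0,T3.r0)
under SC → <0 1 1> <0 2 1> <1 1 0> <1 1 1> <1 2 0> <1 2 1> <2 1 0> <2 1 1> <2 2 0> <2 2 1>
under TSO → <0 1 0> <0 1 1> <0 2 0> <0 2 1> <1 1 0> <1 1 1> <1 2 0> <1 2 1> <2 1 0> <2 1 1> <2 2 0> <2 2 1>
under PSO → <0 1 0> <0 1 1> <0 2 0> <0 2 1> <1 1 0> <1 1 1> <1 2 0> <1 2 1> <2 1 0> <2 1 1> <2 2 0> <2 2 1>
target <0 2 1> ∈ {SC,TSO,PSO}

SC:yes TSO:yes PSO:yes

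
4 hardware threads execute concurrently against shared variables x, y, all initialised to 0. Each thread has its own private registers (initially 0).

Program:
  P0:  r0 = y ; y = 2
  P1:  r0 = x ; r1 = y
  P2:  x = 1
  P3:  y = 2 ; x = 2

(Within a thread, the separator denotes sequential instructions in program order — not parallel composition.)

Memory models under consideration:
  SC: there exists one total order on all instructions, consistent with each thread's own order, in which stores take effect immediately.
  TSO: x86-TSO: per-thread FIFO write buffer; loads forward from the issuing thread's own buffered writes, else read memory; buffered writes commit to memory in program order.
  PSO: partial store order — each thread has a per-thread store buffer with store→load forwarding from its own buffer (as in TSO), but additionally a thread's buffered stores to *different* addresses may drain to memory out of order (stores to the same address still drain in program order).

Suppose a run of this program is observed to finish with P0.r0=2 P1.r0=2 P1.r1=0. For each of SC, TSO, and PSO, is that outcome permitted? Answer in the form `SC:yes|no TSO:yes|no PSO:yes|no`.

SC:no TSO:no PSO:yes

outcome vector order: (P0.r0,P1.r0,P1.r1)
[SC] allowed = {000, 002, 010, 012, 022, 200, 202, 210, 212, 222}
[TSO] allowed = {000, 002, 010, 012, 022, 200, 202, 210, 212, 222}
[PSO] allowed = {000, 002, 010, 012, 020, 022, 200, 202, 210, 212, 220, 222}
target 220 ∈ {PSO}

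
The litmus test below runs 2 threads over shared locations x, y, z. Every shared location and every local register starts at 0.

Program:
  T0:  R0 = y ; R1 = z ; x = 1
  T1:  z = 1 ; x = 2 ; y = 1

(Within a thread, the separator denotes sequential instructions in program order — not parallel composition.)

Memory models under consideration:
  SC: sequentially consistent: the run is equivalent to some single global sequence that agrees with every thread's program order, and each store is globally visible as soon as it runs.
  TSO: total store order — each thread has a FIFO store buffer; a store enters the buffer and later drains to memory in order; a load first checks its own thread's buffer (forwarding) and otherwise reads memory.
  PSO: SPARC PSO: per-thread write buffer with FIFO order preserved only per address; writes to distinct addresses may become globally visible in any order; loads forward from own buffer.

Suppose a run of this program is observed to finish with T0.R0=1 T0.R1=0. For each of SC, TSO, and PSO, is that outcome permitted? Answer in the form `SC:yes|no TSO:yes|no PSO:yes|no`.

outcome vector order: (T0.R0,T0.R1)
under SC → <0 0>, <0 1>, <1 1>
under TSO → <0 0>, <0 1>, <1 1>
under PSO → <0 0>, <0 1>, <1 0>, <1 1>
target <1 0> ∈ {PSO}

SC:no TSO:no PSO:yes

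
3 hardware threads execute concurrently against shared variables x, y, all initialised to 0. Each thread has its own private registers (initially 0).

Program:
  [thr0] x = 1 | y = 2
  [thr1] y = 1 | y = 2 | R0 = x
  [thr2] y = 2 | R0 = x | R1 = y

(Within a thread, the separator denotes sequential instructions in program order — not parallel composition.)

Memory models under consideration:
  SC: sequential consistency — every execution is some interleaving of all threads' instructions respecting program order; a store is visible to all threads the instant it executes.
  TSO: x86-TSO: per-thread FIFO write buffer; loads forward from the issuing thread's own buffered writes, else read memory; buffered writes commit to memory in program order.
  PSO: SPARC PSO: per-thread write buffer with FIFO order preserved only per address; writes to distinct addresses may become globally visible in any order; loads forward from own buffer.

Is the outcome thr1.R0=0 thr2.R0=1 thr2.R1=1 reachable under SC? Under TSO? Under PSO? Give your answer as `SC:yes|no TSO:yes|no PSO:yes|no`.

outcome vector order: (thr1.R0,thr2.R0,thr2.R1)
[SC] allowed = {<0 0 1>; <0 0 2>; <0 1 2>; <1 0 1>; <1 0 2>; <1 1 1>; <1 1 2>}
[TSO] allowed = {<0 0 1>; <0 0 2>; <0 1 1>; <0 1 2>; <1 0 1>; <1 0 2>; <1 1 1>; <1 1 2>}
[PSO] allowed = {<0 0 1>; <0 0 2>; <0 1 1>; <0 1 2>; <1 0 1>; <1 0 2>; <1 1 1>; <1 1 2>}
target <0 1 1> ∈ {TSO,PSO}

SC:no TSO:yes PSO:yes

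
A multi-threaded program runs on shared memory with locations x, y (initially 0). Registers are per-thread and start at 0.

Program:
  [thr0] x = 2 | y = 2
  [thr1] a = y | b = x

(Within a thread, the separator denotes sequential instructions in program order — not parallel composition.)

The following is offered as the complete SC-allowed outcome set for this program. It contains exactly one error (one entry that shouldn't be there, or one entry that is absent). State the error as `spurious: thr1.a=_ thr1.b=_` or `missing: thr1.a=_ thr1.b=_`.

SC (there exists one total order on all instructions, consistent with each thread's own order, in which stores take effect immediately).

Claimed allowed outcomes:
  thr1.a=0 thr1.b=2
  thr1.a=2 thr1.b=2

outcome vector order: (thr1.a,thr1.b)
SC: 3 outcomes — {<0 0>, <0 2>, <2 2>}
SC∖claimed = {<0 0>}

missing: thr1.a=0 thr1.b=0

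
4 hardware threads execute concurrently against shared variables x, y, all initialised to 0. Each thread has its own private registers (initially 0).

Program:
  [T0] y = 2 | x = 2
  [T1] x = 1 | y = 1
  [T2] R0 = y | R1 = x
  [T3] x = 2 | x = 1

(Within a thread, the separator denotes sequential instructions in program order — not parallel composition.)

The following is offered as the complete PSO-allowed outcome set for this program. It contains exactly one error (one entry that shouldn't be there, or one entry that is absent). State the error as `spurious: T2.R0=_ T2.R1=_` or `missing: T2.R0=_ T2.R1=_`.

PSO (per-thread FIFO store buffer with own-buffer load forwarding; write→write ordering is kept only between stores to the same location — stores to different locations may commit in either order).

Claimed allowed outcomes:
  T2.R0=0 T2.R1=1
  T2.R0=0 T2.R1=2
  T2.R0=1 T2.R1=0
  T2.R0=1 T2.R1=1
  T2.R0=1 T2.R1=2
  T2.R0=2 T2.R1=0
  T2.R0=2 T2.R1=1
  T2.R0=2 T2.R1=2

missing: T2.R0=0 T2.R1=0

outcome vector order: (T2.R0,T2.R1)
PSO (9): <0 0> <0 1> <0 2> <1 0> <1 1> <1 2> <2 0> <2 1> <2 2>
PSO∖claimed = {<0 0>}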